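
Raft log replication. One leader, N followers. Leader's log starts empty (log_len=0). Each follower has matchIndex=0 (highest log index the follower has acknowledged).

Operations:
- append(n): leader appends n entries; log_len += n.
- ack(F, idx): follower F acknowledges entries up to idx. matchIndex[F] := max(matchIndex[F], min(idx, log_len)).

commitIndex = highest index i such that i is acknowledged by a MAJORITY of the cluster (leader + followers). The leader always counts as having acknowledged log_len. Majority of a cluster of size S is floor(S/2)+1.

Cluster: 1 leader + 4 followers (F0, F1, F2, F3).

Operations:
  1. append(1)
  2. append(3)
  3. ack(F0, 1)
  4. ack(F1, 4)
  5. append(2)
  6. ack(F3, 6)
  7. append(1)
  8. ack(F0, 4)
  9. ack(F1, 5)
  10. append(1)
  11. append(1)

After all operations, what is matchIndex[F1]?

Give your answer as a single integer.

Answer: 5

Derivation:
Op 1: append 1 -> log_len=1
Op 2: append 3 -> log_len=4
Op 3: F0 acks idx 1 -> match: F0=1 F1=0 F2=0 F3=0; commitIndex=0
Op 4: F1 acks idx 4 -> match: F0=1 F1=4 F2=0 F3=0; commitIndex=1
Op 5: append 2 -> log_len=6
Op 6: F3 acks idx 6 -> match: F0=1 F1=4 F2=0 F3=6; commitIndex=4
Op 7: append 1 -> log_len=7
Op 8: F0 acks idx 4 -> match: F0=4 F1=4 F2=0 F3=6; commitIndex=4
Op 9: F1 acks idx 5 -> match: F0=4 F1=5 F2=0 F3=6; commitIndex=5
Op 10: append 1 -> log_len=8
Op 11: append 1 -> log_len=9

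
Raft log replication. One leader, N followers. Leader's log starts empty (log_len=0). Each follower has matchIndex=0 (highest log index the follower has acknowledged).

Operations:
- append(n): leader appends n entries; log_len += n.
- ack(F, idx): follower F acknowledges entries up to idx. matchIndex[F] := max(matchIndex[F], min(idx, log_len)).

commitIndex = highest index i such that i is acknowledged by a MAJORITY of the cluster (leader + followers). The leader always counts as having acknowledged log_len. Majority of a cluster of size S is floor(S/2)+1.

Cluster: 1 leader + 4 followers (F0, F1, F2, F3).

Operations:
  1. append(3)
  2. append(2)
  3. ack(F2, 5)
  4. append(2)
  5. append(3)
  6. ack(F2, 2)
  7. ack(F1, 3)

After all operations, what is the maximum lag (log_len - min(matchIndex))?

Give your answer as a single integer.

Op 1: append 3 -> log_len=3
Op 2: append 2 -> log_len=5
Op 3: F2 acks idx 5 -> match: F0=0 F1=0 F2=5 F3=0; commitIndex=0
Op 4: append 2 -> log_len=7
Op 5: append 3 -> log_len=10
Op 6: F2 acks idx 2 -> match: F0=0 F1=0 F2=5 F3=0; commitIndex=0
Op 7: F1 acks idx 3 -> match: F0=0 F1=3 F2=5 F3=0; commitIndex=3

Answer: 10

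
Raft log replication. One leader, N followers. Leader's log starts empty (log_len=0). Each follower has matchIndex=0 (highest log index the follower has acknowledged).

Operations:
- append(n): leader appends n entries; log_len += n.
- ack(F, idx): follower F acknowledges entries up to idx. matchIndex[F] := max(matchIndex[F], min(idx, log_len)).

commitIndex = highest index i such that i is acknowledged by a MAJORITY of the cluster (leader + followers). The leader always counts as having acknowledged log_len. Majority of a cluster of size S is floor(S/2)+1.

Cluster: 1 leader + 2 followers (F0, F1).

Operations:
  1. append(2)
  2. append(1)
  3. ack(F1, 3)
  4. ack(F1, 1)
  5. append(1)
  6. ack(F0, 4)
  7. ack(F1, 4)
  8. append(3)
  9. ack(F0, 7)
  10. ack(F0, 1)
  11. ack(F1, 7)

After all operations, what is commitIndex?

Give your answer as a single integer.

Answer: 7

Derivation:
Op 1: append 2 -> log_len=2
Op 2: append 1 -> log_len=3
Op 3: F1 acks idx 3 -> match: F0=0 F1=3; commitIndex=3
Op 4: F1 acks idx 1 -> match: F0=0 F1=3; commitIndex=3
Op 5: append 1 -> log_len=4
Op 6: F0 acks idx 4 -> match: F0=4 F1=3; commitIndex=4
Op 7: F1 acks idx 4 -> match: F0=4 F1=4; commitIndex=4
Op 8: append 3 -> log_len=7
Op 9: F0 acks idx 7 -> match: F0=7 F1=4; commitIndex=7
Op 10: F0 acks idx 1 -> match: F0=7 F1=4; commitIndex=7
Op 11: F1 acks idx 7 -> match: F0=7 F1=7; commitIndex=7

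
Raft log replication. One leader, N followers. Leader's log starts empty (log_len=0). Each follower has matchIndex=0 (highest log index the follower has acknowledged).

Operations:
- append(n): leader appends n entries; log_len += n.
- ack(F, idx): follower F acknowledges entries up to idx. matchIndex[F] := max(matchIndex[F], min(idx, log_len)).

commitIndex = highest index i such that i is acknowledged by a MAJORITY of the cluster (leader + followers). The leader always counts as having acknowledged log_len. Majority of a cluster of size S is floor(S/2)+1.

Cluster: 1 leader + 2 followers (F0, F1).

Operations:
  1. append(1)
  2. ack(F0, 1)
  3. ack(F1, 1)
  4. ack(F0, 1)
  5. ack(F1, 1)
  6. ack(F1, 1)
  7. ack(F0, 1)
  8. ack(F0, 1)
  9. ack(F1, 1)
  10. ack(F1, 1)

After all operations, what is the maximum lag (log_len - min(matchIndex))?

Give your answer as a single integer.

Answer: 0

Derivation:
Op 1: append 1 -> log_len=1
Op 2: F0 acks idx 1 -> match: F0=1 F1=0; commitIndex=1
Op 3: F1 acks idx 1 -> match: F0=1 F1=1; commitIndex=1
Op 4: F0 acks idx 1 -> match: F0=1 F1=1; commitIndex=1
Op 5: F1 acks idx 1 -> match: F0=1 F1=1; commitIndex=1
Op 6: F1 acks idx 1 -> match: F0=1 F1=1; commitIndex=1
Op 7: F0 acks idx 1 -> match: F0=1 F1=1; commitIndex=1
Op 8: F0 acks idx 1 -> match: F0=1 F1=1; commitIndex=1
Op 9: F1 acks idx 1 -> match: F0=1 F1=1; commitIndex=1
Op 10: F1 acks idx 1 -> match: F0=1 F1=1; commitIndex=1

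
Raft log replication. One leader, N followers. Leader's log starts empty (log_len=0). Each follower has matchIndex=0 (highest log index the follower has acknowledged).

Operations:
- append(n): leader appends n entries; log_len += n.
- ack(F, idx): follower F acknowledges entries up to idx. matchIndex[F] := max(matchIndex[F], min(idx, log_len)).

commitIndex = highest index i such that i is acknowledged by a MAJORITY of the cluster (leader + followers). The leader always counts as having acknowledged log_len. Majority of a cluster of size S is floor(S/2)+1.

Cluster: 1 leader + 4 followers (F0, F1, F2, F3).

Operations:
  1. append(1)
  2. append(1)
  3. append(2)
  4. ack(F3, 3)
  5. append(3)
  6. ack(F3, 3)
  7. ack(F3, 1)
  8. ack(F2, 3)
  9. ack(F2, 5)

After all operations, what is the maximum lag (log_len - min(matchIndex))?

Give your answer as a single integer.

Answer: 7

Derivation:
Op 1: append 1 -> log_len=1
Op 2: append 1 -> log_len=2
Op 3: append 2 -> log_len=4
Op 4: F3 acks idx 3 -> match: F0=0 F1=0 F2=0 F3=3; commitIndex=0
Op 5: append 3 -> log_len=7
Op 6: F3 acks idx 3 -> match: F0=0 F1=0 F2=0 F3=3; commitIndex=0
Op 7: F3 acks idx 1 -> match: F0=0 F1=0 F2=0 F3=3; commitIndex=0
Op 8: F2 acks idx 3 -> match: F0=0 F1=0 F2=3 F3=3; commitIndex=3
Op 9: F2 acks idx 5 -> match: F0=0 F1=0 F2=5 F3=3; commitIndex=3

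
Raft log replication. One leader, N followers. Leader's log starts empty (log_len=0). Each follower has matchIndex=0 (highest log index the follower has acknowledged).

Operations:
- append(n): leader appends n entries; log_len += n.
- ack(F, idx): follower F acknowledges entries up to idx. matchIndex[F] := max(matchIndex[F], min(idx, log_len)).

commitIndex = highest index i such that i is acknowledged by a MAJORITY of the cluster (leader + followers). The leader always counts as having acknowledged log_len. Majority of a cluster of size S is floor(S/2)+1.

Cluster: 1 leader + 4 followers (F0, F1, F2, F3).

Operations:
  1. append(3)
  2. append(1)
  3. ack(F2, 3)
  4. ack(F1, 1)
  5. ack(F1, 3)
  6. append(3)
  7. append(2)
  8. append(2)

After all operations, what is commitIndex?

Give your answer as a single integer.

Answer: 3

Derivation:
Op 1: append 3 -> log_len=3
Op 2: append 1 -> log_len=4
Op 3: F2 acks idx 3 -> match: F0=0 F1=0 F2=3 F3=0; commitIndex=0
Op 4: F1 acks idx 1 -> match: F0=0 F1=1 F2=3 F3=0; commitIndex=1
Op 5: F1 acks idx 3 -> match: F0=0 F1=3 F2=3 F3=0; commitIndex=3
Op 6: append 3 -> log_len=7
Op 7: append 2 -> log_len=9
Op 8: append 2 -> log_len=11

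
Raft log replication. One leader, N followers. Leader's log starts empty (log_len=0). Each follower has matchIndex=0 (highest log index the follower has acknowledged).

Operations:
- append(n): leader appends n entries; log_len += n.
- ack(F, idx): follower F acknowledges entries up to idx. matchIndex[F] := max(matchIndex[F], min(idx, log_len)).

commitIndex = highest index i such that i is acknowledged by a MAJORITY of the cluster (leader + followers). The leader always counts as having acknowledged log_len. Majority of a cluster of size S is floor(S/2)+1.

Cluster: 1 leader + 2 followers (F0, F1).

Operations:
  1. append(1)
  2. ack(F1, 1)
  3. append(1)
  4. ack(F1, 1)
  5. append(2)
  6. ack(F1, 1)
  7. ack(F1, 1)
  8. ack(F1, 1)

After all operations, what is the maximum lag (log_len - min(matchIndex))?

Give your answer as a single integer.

Op 1: append 1 -> log_len=1
Op 2: F1 acks idx 1 -> match: F0=0 F1=1; commitIndex=1
Op 3: append 1 -> log_len=2
Op 4: F1 acks idx 1 -> match: F0=0 F1=1; commitIndex=1
Op 5: append 2 -> log_len=4
Op 6: F1 acks idx 1 -> match: F0=0 F1=1; commitIndex=1
Op 7: F1 acks idx 1 -> match: F0=0 F1=1; commitIndex=1
Op 8: F1 acks idx 1 -> match: F0=0 F1=1; commitIndex=1

Answer: 4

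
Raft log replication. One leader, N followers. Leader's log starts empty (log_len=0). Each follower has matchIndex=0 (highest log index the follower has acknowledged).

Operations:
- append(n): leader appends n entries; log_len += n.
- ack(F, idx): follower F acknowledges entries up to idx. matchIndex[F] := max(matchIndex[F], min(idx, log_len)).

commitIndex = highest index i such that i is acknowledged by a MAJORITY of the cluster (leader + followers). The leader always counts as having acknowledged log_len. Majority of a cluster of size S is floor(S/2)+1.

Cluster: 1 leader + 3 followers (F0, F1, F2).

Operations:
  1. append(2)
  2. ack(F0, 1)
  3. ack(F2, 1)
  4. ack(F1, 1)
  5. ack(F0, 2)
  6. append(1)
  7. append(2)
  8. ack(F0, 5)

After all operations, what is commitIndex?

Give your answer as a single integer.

Op 1: append 2 -> log_len=2
Op 2: F0 acks idx 1 -> match: F0=1 F1=0 F2=0; commitIndex=0
Op 3: F2 acks idx 1 -> match: F0=1 F1=0 F2=1; commitIndex=1
Op 4: F1 acks idx 1 -> match: F0=1 F1=1 F2=1; commitIndex=1
Op 5: F0 acks idx 2 -> match: F0=2 F1=1 F2=1; commitIndex=1
Op 6: append 1 -> log_len=3
Op 7: append 2 -> log_len=5
Op 8: F0 acks idx 5 -> match: F0=5 F1=1 F2=1; commitIndex=1

Answer: 1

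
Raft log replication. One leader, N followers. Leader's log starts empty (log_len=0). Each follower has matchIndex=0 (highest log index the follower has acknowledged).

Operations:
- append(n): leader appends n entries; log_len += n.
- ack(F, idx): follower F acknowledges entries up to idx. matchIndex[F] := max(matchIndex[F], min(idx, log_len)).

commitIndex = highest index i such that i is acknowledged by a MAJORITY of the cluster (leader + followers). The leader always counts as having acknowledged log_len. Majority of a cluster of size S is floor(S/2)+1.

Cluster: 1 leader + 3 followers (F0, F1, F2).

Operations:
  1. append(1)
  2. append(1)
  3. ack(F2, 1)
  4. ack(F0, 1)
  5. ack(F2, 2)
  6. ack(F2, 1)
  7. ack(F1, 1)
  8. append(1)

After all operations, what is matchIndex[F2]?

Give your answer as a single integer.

Op 1: append 1 -> log_len=1
Op 2: append 1 -> log_len=2
Op 3: F2 acks idx 1 -> match: F0=0 F1=0 F2=1; commitIndex=0
Op 4: F0 acks idx 1 -> match: F0=1 F1=0 F2=1; commitIndex=1
Op 5: F2 acks idx 2 -> match: F0=1 F1=0 F2=2; commitIndex=1
Op 6: F2 acks idx 1 -> match: F0=1 F1=0 F2=2; commitIndex=1
Op 7: F1 acks idx 1 -> match: F0=1 F1=1 F2=2; commitIndex=1
Op 8: append 1 -> log_len=3

Answer: 2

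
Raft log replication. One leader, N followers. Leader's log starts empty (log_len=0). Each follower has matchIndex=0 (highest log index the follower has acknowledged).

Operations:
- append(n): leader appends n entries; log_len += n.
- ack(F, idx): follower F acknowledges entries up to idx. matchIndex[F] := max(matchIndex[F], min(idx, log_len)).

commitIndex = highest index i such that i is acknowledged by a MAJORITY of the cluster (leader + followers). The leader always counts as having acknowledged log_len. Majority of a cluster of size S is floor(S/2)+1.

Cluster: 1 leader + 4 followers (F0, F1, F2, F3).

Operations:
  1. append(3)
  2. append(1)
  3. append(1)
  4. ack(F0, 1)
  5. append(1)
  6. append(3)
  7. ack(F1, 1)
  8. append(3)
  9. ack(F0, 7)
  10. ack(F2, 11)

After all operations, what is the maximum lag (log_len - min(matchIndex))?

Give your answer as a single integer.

Op 1: append 3 -> log_len=3
Op 2: append 1 -> log_len=4
Op 3: append 1 -> log_len=5
Op 4: F0 acks idx 1 -> match: F0=1 F1=0 F2=0 F3=0; commitIndex=0
Op 5: append 1 -> log_len=6
Op 6: append 3 -> log_len=9
Op 7: F1 acks idx 1 -> match: F0=1 F1=1 F2=0 F3=0; commitIndex=1
Op 8: append 3 -> log_len=12
Op 9: F0 acks idx 7 -> match: F0=7 F1=1 F2=0 F3=0; commitIndex=1
Op 10: F2 acks idx 11 -> match: F0=7 F1=1 F2=11 F3=0; commitIndex=7

Answer: 12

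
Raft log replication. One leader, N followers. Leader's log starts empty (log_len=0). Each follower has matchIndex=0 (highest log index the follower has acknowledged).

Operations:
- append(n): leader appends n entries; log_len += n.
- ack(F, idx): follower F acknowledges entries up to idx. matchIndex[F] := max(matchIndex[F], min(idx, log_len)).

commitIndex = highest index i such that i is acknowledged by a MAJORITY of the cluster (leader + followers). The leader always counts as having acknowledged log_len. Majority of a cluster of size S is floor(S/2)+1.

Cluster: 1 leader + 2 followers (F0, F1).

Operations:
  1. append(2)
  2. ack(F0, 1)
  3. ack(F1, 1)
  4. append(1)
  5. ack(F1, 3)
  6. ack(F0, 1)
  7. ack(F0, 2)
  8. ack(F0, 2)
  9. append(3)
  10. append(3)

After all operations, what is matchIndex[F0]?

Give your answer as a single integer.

Op 1: append 2 -> log_len=2
Op 2: F0 acks idx 1 -> match: F0=1 F1=0; commitIndex=1
Op 3: F1 acks idx 1 -> match: F0=1 F1=1; commitIndex=1
Op 4: append 1 -> log_len=3
Op 5: F1 acks idx 3 -> match: F0=1 F1=3; commitIndex=3
Op 6: F0 acks idx 1 -> match: F0=1 F1=3; commitIndex=3
Op 7: F0 acks idx 2 -> match: F0=2 F1=3; commitIndex=3
Op 8: F0 acks idx 2 -> match: F0=2 F1=3; commitIndex=3
Op 9: append 3 -> log_len=6
Op 10: append 3 -> log_len=9

Answer: 2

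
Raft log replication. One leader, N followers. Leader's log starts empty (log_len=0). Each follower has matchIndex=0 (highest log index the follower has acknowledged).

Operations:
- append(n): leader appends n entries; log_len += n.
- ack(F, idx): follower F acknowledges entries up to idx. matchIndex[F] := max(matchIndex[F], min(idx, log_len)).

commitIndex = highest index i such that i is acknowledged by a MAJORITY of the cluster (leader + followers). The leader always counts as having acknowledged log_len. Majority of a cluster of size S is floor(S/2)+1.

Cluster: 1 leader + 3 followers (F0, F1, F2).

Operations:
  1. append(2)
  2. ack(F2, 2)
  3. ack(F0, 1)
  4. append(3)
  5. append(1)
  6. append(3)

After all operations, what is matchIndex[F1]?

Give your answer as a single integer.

Answer: 0

Derivation:
Op 1: append 2 -> log_len=2
Op 2: F2 acks idx 2 -> match: F0=0 F1=0 F2=2; commitIndex=0
Op 3: F0 acks idx 1 -> match: F0=1 F1=0 F2=2; commitIndex=1
Op 4: append 3 -> log_len=5
Op 5: append 1 -> log_len=6
Op 6: append 3 -> log_len=9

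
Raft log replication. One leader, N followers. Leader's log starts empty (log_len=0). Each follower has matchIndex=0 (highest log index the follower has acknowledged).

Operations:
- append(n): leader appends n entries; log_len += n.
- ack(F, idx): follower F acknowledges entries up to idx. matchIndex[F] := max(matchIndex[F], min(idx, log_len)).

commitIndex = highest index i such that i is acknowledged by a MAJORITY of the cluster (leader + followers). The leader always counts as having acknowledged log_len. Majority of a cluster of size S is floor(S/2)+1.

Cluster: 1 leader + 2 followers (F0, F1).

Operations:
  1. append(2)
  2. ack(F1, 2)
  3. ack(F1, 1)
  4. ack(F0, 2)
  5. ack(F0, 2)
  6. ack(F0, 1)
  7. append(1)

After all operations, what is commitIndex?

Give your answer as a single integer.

Op 1: append 2 -> log_len=2
Op 2: F1 acks idx 2 -> match: F0=0 F1=2; commitIndex=2
Op 3: F1 acks idx 1 -> match: F0=0 F1=2; commitIndex=2
Op 4: F0 acks idx 2 -> match: F0=2 F1=2; commitIndex=2
Op 5: F0 acks idx 2 -> match: F0=2 F1=2; commitIndex=2
Op 6: F0 acks idx 1 -> match: F0=2 F1=2; commitIndex=2
Op 7: append 1 -> log_len=3

Answer: 2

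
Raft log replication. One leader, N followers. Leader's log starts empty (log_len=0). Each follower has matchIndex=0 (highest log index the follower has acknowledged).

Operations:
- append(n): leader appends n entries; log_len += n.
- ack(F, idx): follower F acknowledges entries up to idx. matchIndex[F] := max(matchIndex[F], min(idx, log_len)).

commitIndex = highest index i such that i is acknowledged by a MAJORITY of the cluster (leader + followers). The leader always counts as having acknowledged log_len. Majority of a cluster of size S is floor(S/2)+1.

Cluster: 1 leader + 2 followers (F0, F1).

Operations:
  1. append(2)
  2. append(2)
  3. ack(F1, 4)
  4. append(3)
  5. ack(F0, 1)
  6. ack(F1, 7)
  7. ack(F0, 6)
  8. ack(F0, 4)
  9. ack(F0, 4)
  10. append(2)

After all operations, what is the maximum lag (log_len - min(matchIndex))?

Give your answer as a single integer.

Op 1: append 2 -> log_len=2
Op 2: append 2 -> log_len=4
Op 3: F1 acks idx 4 -> match: F0=0 F1=4; commitIndex=4
Op 4: append 3 -> log_len=7
Op 5: F0 acks idx 1 -> match: F0=1 F1=4; commitIndex=4
Op 6: F1 acks idx 7 -> match: F0=1 F1=7; commitIndex=7
Op 7: F0 acks idx 6 -> match: F0=6 F1=7; commitIndex=7
Op 8: F0 acks idx 4 -> match: F0=6 F1=7; commitIndex=7
Op 9: F0 acks idx 4 -> match: F0=6 F1=7; commitIndex=7
Op 10: append 2 -> log_len=9

Answer: 3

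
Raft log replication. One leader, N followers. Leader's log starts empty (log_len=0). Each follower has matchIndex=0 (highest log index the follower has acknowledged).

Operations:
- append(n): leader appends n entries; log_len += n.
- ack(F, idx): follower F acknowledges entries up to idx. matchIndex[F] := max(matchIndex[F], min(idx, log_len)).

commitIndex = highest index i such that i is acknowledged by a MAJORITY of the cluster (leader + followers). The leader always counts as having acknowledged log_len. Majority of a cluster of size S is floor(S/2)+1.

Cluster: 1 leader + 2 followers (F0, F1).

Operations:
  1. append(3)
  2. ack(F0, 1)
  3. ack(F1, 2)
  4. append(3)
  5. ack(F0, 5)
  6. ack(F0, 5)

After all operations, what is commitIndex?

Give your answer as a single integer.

Op 1: append 3 -> log_len=3
Op 2: F0 acks idx 1 -> match: F0=1 F1=0; commitIndex=1
Op 3: F1 acks idx 2 -> match: F0=1 F1=2; commitIndex=2
Op 4: append 3 -> log_len=6
Op 5: F0 acks idx 5 -> match: F0=5 F1=2; commitIndex=5
Op 6: F0 acks idx 5 -> match: F0=5 F1=2; commitIndex=5

Answer: 5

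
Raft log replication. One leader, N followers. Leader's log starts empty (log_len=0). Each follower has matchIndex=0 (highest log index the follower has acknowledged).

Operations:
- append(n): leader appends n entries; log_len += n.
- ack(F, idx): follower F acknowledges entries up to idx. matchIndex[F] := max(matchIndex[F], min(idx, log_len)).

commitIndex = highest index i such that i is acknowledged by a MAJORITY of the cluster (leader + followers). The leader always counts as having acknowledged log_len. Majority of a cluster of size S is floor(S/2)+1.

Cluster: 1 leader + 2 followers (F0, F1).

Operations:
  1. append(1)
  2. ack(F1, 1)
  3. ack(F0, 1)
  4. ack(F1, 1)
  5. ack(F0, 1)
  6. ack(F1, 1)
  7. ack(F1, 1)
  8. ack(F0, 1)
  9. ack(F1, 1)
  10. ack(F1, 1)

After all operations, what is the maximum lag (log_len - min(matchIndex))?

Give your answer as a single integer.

Answer: 0

Derivation:
Op 1: append 1 -> log_len=1
Op 2: F1 acks idx 1 -> match: F0=0 F1=1; commitIndex=1
Op 3: F0 acks idx 1 -> match: F0=1 F1=1; commitIndex=1
Op 4: F1 acks idx 1 -> match: F0=1 F1=1; commitIndex=1
Op 5: F0 acks idx 1 -> match: F0=1 F1=1; commitIndex=1
Op 6: F1 acks idx 1 -> match: F0=1 F1=1; commitIndex=1
Op 7: F1 acks idx 1 -> match: F0=1 F1=1; commitIndex=1
Op 8: F0 acks idx 1 -> match: F0=1 F1=1; commitIndex=1
Op 9: F1 acks idx 1 -> match: F0=1 F1=1; commitIndex=1
Op 10: F1 acks idx 1 -> match: F0=1 F1=1; commitIndex=1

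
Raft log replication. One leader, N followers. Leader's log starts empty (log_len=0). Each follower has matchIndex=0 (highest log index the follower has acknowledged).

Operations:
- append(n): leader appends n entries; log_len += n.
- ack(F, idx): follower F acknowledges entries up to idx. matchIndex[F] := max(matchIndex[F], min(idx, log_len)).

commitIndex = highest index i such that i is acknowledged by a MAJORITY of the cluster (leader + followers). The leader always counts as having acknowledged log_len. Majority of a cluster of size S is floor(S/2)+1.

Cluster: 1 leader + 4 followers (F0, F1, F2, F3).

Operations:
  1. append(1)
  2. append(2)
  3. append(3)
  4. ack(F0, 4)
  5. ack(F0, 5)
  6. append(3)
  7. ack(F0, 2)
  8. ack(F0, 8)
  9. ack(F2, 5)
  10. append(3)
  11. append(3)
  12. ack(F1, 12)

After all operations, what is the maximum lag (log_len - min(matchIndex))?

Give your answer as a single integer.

Answer: 15

Derivation:
Op 1: append 1 -> log_len=1
Op 2: append 2 -> log_len=3
Op 3: append 3 -> log_len=6
Op 4: F0 acks idx 4 -> match: F0=4 F1=0 F2=0 F3=0; commitIndex=0
Op 5: F0 acks idx 5 -> match: F0=5 F1=0 F2=0 F3=0; commitIndex=0
Op 6: append 3 -> log_len=9
Op 7: F0 acks idx 2 -> match: F0=5 F1=0 F2=0 F3=0; commitIndex=0
Op 8: F0 acks idx 8 -> match: F0=8 F1=0 F2=0 F3=0; commitIndex=0
Op 9: F2 acks idx 5 -> match: F0=8 F1=0 F2=5 F3=0; commitIndex=5
Op 10: append 3 -> log_len=12
Op 11: append 3 -> log_len=15
Op 12: F1 acks idx 12 -> match: F0=8 F1=12 F2=5 F3=0; commitIndex=8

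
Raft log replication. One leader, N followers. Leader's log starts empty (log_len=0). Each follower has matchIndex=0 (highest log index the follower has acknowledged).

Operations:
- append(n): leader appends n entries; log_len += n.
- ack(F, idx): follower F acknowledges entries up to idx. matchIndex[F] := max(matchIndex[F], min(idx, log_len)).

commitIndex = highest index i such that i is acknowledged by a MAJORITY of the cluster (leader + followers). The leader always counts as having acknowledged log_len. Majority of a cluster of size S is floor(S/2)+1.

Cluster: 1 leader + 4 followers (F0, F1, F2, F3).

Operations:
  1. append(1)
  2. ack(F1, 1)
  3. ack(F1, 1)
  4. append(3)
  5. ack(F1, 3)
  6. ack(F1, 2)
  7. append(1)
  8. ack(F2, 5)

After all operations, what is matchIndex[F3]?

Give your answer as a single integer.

Answer: 0

Derivation:
Op 1: append 1 -> log_len=1
Op 2: F1 acks idx 1 -> match: F0=0 F1=1 F2=0 F3=0; commitIndex=0
Op 3: F1 acks idx 1 -> match: F0=0 F1=1 F2=0 F3=0; commitIndex=0
Op 4: append 3 -> log_len=4
Op 5: F1 acks idx 3 -> match: F0=0 F1=3 F2=0 F3=0; commitIndex=0
Op 6: F1 acks idx 2 -> match: F0=0 F1=3 F2=0 F3=0; commitIndex=0
Op 7: append 1 -> log_len=5
Op 8: F2 acks idx 5 -> match: F0=0 F1=3 F2=5 F3=0; commitIndex=3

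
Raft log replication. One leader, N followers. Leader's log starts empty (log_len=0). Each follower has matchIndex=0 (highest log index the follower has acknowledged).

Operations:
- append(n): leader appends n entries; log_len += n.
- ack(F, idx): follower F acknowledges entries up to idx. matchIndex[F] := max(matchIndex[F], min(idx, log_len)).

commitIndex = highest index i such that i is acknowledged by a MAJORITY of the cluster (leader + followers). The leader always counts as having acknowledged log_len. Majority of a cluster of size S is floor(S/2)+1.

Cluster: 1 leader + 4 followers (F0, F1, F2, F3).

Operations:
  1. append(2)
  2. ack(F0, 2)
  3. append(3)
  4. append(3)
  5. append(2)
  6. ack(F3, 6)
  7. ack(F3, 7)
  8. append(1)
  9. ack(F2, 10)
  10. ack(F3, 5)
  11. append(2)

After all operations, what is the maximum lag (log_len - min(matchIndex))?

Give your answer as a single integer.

Op 1: append 2 -> log_len=2
Op 2: F0 acks idx 2 -> match: F0=2 F1=0 F2=0 F3=0; commitIndex=0
Op 3: append 3 -> log_len=5
Op 4: append 3 -> log_len=8
Op 5: append 2 -> log_len=10
Op 6: F3 acks idx 6 -> match: F0=2 F1=0 F2=0 F3=6; commitIndex=2
Op 7: F3 acks idx 7 -> match: F0=2 F1=0 F2=0 F3=7; commitIndex=2
Op 8: append 1 -> log_len=11
Op 9: F2 acks idx 10 -> match: F0=2 F1=0 F2=10 F3=7; commitIndex=7
Op 10: F3 acks idx 5 -> match: F0=2 F1=0 F2=10 F3=7; commitIndex=7
Op 11: append 2 -> log_len=13

Answer: 13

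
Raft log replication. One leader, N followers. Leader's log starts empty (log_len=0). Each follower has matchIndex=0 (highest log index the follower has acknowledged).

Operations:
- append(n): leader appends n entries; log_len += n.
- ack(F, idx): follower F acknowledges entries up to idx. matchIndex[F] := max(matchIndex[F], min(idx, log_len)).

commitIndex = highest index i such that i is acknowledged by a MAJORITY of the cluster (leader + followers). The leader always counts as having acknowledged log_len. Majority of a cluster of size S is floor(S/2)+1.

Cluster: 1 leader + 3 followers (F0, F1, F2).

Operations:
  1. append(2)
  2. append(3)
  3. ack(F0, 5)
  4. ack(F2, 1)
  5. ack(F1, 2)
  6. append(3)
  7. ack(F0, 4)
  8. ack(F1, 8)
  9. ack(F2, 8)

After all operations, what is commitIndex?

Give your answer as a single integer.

Answer: 8

Derivation:
Op 1: append 2 -> log_len=2
Op 2: append 3 -> log_len=5
Op 3: F0 acks idx 5 -> match: F0=5 F1=0 F2=0; commitIndex=0
Op 4: F2 acks idx 1 -> match: F0=5 F1=0 F2=1; commitIndex=1
Op 5: F1 acks idx 2 -> match: F0=5 F1=2 F2=1; commitIndex=2
Op 6: append 3 -> log_len=8
Op 7: F0 acks idx 4 -> match: F0=5 F1=2 F2=1; commitIndex=2
Op 8: F1 acks idx 8 -> match: F0=5 F1=8 F2=1; commitIndex=5
Op 9: F2 acks idx 8 -> match: F0=5 F1=8 F2=8; commitIndex=8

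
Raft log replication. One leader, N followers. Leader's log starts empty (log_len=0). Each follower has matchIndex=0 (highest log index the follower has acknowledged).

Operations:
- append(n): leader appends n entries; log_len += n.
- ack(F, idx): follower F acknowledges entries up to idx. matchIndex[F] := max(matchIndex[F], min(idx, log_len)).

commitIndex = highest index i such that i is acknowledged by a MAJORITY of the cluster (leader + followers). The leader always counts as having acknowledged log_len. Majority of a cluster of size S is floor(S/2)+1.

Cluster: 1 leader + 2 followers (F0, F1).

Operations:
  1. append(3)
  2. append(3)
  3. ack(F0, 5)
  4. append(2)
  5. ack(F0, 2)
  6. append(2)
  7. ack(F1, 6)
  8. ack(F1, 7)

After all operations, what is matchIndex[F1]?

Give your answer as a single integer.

Op 1: append 3 -> log_len=3
Op 2: append 3 -> log_len=6
Op 3: F0 acks idx 5 -> match: F0=5 F1=0; commitIndex=5
Op 4: append 2 -> log_len=8
Op 5: F0 acks idx 2 -> match: F0=5 F1=0; commitIndex=5
Op 6: append 2 -> log_len=10
Op 7: F1 acks idx 6 -> match: F0=5 F1=6; commitIndex=6
Op 8: F1 acks idx 7 -> match: F0=5 F1=7; commitIndex=7

Answer: 7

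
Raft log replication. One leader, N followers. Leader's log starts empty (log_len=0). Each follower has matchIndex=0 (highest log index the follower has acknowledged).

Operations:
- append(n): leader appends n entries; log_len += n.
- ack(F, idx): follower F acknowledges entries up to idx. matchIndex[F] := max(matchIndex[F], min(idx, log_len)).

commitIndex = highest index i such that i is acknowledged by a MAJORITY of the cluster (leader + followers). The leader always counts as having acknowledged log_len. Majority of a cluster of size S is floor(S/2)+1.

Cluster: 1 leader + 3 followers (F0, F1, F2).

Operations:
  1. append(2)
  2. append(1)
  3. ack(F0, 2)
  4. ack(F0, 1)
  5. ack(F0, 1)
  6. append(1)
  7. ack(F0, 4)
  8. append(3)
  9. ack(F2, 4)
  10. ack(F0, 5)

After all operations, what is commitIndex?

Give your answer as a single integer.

Answer: 4

Derivation:
Op 1: append 2 -> log_len=2
Op 2: append 1 -> log_len=3
Op 3: F0 acks idx 2 -> match: F0=2 F1=0 F2=0; commitIndex=0
Op 4: F0 acks idx 1 -> match: F0=2 F1=0 F2=0; commitIndex=0
Op 5: F0 acks idx 1 -> match: F0=2 F1=0 F2=0; commitIndex=0
Op 6: append 1 -> log_len=4
Op 7: F0 acks idx 4 -> match: F0=4 F1=0 F2=0; commitIndex=0
Op 8: append 3 -> log_len=7
Op 9: F2 acks idx 4 -> match: F0=4 F1=0 F2=4; commitIndex=4
Op 10: F0 acks idx 5 -> match: F0=5 F1=0 F2=4; commitIndex=4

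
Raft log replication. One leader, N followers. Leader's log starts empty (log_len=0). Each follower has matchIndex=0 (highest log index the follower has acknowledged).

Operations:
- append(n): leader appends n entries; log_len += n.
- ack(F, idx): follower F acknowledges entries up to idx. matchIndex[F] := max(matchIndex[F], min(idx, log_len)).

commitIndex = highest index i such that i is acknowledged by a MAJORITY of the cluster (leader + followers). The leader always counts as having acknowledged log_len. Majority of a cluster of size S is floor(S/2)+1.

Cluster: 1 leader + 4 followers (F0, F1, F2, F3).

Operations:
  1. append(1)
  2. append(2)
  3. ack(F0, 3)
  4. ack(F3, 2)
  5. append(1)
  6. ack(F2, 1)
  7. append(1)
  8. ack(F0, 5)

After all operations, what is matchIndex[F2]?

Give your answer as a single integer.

Answer: 1

Derivation:
Op 1: append 1 -> log_len=1
Op 2: append 2 -> log_len=3
Op 3: F0 acks idx 3 -> match: F0=3 F1=0 F2=0 F3=0; commitIndex=0
Op 4: F3 acks idx 2 -> match: F0=3 F1=0 F2=0 F3=2; commitIndex=2
Op 5: append 1 -> log_len=4
Op 6: F2 acks idx 1 -> match: F0=3 F1=0 F2=1 F3=2; commitIndex=2
Op 7: append 1 -> log_len=5
Op 8: F0 acks idx 5 -> match: F0=5 F1=0 F2=1 F3=2; commitIndex=2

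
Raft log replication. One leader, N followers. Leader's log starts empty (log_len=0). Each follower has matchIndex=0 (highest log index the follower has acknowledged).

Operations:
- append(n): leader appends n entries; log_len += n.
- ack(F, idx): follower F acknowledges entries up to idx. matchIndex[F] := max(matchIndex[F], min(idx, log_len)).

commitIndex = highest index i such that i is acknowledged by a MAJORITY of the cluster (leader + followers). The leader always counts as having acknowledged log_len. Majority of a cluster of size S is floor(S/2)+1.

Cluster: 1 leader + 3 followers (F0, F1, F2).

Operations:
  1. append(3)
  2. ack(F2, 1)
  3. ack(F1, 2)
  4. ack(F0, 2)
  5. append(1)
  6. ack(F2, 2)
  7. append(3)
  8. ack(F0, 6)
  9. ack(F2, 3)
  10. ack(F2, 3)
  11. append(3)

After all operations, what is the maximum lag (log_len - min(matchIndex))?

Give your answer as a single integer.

Op 1: append 3 -> log_len=3
Op 2: F2 acks idx 1 -> match: F0=0 F1=0 F2=1; commitIndex=0
Op 3: F1 acks idx 2 -> match: F0=0 F1=2 F2=1; commitIndex=1
Op 4: F0 acks idx 2 -> match: F0=2 F1=2 F2=1; commitIndex=2
Op 5: append 1 -> log_len=4
Op 6: F2 acks idx 2 -> match: F0=2 F1=2 F2=2; commitIndex=2
Op 7: append 3 -> log_len=7
Op 8: F0 acks idx 6 -> match: F0=6 F1=2 F2=2; commitIndex=2
Op 9: F2 acks idx 3 -> match: F0=6 F1=2 F2=3; commitIndex=3
Op 10: F2 acks idx 3 -> match: F0=6 F1=2 F2=3; commitIndex=3
Op 11: append 3 -> log_len=10

Answer: 8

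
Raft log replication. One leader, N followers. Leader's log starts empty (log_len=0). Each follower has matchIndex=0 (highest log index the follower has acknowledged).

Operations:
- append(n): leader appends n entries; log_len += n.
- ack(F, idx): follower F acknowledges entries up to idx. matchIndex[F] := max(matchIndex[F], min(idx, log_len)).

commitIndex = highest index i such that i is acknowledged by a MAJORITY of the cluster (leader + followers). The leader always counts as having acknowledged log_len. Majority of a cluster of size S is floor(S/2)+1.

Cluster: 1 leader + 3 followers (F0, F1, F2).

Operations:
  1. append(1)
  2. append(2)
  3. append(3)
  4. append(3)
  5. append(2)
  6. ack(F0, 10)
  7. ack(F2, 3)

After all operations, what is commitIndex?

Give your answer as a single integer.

Answer: 3

Derivation:
Op 1: append 1 -> log_len=1
Op 2: append 2 -> log_len=3
Op 3: append 3 -> log_len=6
Op 4: append 3 -> log_len=9
Op 5: append 2 -> log_len=11
Op 6: F0 acks idx 10 -> match: F0=10 F1=0 F2=0; commitIndex=0
Op 7: F2 acks idx 3 -> match: F0=10 F1=0 F2=3; commitIndex=3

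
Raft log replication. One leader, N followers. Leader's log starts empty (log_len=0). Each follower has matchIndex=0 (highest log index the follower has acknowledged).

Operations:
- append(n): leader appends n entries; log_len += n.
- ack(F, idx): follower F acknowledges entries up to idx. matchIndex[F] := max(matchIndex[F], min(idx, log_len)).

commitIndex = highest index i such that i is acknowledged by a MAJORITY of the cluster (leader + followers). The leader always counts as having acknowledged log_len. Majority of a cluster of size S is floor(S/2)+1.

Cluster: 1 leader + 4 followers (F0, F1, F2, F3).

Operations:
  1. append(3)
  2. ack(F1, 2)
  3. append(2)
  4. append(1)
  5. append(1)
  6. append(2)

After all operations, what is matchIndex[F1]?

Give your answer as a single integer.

Answer: 2

Derivation:
Op 1: append 3 -> log_len=3
Op 2: F1 acks idx 2 -> match: F0=0 F1=2 F2=0 F3=0; commitIndex=0
Op 3: append 2 -> log_len=5
Op 4: append 1 -> log_len=6
Op 5: append 1 -> log_len=7
Op 6: append 2 -> log_len=9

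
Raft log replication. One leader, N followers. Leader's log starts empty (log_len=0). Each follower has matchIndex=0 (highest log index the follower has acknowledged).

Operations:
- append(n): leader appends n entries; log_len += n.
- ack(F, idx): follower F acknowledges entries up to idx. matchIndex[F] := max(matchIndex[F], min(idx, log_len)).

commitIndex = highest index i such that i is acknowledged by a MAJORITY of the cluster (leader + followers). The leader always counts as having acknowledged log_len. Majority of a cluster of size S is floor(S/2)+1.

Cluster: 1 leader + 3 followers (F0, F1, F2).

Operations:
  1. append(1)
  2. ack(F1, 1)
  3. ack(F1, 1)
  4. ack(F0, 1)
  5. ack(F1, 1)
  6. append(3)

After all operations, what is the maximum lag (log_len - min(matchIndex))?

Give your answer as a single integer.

Answer: 4

Derivation:
Op 1: append 1 -> log_len=1
Op 2: F1 acks idx 1 -> match: F0=0 F1=1 F2=0; commitIndex=0
Op 3: F1 acks idx 1 -> match: F0=0 F1=1 F2=0; commitIndex=0
Op 4: F0 acks idx 1 -> match: F0=1 F1=1 F2=0; commitIndex=1
Op 5: F1 acks idx 1 -> match: F0=1 F1=1 F2=0; commitIndex=1
Op 6: append 3 -> log_len=4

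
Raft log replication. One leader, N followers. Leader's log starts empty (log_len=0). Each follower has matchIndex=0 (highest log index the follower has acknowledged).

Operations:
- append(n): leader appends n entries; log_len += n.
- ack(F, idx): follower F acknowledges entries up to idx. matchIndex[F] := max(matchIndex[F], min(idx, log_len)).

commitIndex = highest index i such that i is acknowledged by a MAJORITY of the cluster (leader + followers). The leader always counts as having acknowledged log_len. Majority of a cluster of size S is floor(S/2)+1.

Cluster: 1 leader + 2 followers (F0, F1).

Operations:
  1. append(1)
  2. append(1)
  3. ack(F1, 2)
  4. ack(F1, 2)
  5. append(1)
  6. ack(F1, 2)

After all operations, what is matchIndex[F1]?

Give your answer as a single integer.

Op 1: append 1 -> log_len=1
Op 2: append 1 -> log_len=2
Op 3: F1 acks idx 2 -> match: F0=0 F1=2; commitIndex=2
Op 4: F1 acks idx 2 -> match: F0=0 F1=2; commitIndex=2
Op 5: append 1 -> log_len=3
Op 6: F1 acks idx 2 -> match: F0=0 F1=2; commitIndex=2

Answer: 2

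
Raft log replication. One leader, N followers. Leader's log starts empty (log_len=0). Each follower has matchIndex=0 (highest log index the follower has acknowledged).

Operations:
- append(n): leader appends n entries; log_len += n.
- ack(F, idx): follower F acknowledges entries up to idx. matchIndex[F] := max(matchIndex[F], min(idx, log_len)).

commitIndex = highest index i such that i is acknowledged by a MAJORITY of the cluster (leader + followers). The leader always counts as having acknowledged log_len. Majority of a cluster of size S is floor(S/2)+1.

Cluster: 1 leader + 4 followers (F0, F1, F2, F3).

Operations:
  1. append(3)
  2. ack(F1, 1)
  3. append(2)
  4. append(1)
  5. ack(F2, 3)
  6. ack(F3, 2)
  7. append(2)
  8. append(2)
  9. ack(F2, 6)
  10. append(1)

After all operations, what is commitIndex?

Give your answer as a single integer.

Answer: 2

Derivation:
Op 1: append 3 -> log_len=3
Op 2: F1 acks idx 1 -> match: F0=0 F1=1 F2=0 F3=0; commitIndex=0
Op 3: append 2 -> log_len=5
Op 4: append 1 -> log_len=6
Op 5: F2 acks idx 3 -> match: F0=0 F1=1 F2=3 F3=0; commitIndex=1
Op 6: F3 acks idx 2 -> match: F0=0 F1=1 F2=3 F3=2; commitIndex=2
Op 7: append 2 -> log_len=8
Op 8: append 2 -> log_len=10
Op 9: F2 acks idx 6 -> match: F0=0 F1=1 F2=6 F3=2; commitIndex=2
Op 10: append 1 -> log_len=11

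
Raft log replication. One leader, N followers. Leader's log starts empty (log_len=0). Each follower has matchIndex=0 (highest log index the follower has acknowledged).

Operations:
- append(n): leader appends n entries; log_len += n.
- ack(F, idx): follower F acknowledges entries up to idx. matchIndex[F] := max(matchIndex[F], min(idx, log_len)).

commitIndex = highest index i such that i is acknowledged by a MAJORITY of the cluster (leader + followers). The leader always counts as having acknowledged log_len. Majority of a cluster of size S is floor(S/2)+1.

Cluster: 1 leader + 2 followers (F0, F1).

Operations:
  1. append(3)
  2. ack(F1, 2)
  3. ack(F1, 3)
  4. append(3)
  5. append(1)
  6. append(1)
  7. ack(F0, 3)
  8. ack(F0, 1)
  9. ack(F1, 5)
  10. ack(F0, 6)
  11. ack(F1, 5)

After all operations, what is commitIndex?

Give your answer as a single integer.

Op 1: append 3 -> log_len=3
Op 2: F1 acks idx 2 -> match: F0=0 F1=2; commitIndex=2
Op 3: F1 acks idx 3 -> match: F0=0 F1=3; commitIndex=3
Op 4: append 3 -> log_len=6
Op 5: append 1 -> log_len=7
Op 6: append 1 -> log_len=8
Op 7: F0 acks idx 3 -> match: F0=3 F1=3; commitIndex=3
Op 8: F0 acks idx 1 -> match: F0=3 F1=3; commitIndex=3
Op 9: F1 acks idx 5 -> match: F0=3 F1=5; commitIndex=5
Op 10: F0 acks idx 6 -> match: F0=6 F1=5; commitIndex=6
Op 11: F1 acks idx 5 -> match: F0=6 F1=5; commitIndex=6

Answer: 6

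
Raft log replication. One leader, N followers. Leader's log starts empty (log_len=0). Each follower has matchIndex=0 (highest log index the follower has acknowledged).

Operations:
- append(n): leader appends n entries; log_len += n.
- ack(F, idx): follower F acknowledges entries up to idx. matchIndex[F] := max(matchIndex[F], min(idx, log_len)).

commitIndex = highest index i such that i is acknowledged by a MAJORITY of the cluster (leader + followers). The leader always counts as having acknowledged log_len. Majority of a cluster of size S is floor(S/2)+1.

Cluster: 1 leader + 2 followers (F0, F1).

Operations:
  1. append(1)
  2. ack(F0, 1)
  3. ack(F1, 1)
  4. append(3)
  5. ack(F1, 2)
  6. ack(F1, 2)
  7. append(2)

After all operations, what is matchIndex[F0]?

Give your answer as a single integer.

Op 1: append 1 -> log_len=1
Op 2: F0 acks idx 1 -> match: F0=1 F1=0; commitIndex=1
Op 3: F1 acks idx 1 -> match: F0=1 F1=1; commitIndex=1
Op 4: append 3 -> log_len=4
Op 5: F1 acks idx 2 -> match: F0=1 F1=2; commitIndex=2
Op 6: F1 acks idx 2 -> match: F0=1 F1=2; commitIndex=2
Op 7: append 2 -> log_len=6

Answer: 1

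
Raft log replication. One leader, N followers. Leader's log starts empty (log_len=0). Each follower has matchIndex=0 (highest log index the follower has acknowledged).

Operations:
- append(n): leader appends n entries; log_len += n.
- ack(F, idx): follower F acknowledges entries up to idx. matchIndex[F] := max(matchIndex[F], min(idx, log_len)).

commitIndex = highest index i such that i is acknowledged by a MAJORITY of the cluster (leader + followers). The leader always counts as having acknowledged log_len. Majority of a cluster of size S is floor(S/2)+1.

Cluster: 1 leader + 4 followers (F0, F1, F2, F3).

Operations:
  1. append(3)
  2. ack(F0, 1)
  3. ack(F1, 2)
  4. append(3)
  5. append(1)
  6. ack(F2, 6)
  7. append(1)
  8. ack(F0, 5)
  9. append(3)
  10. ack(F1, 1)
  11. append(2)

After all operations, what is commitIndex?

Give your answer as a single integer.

Answer: 5

Derivation:
Op 1: append 3 -> log_len=3
Op 2: F0 acks idx 1 -> match: F0=1 F1=0 F2=0 F3=0; commitIndex=0
Op 3: F1 acks idx 2 -> match: F0=1 F1=2 F2=0 F3=0; commitIndex=1
Op 4: append 3 -> log_len=6
Op 5: append 1 -> log_len=7
Op 6: F2 acks idx 6 -> match: F0=1 F1=2 F2=6 F3=0; commitIndex=2
Op 7: append 1 -> log_len=8
Op 8: F0 acks idx 5 -> match: F0=5 F1=2 F2=6 F3=0; commitIndex=5
Op 9: append 3 -> log_len=11
Op 10: F1 acks idx 1 -> match: F0=5 F1=2 F2=6 F3=0; commitIndex=5
Op 11: append 2 -> log_len=13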